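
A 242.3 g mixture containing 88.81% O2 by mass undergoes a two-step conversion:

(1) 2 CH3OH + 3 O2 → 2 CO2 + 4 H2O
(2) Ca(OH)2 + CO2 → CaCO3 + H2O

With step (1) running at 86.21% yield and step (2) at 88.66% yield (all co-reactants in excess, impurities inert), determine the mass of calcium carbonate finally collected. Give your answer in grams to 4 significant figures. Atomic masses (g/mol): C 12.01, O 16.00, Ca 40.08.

Pure O2 = 242.3 × 0.8881 = 215.19 g.
M(O2) = 2(16.00) = 32.00 g/mol.
M(CaCO3) = 40.08 + 12.01 + 3(16.00) = 100.09 g/mol.
n(O2) = 215.19 / 32.00 = 6.7246 mol.
Step 1 (O2:CO2 = 3:2): theoretical n(CO2) = 4.4831 mol; at 86.21% yield, n(CO2) = 3.8648 mol.
Step 2 (CO2:CaCO3 = 1:1): theoretical n(CaCO3) = 3.8648 mol, so theoretical mass = 3.8648 × 100.09 = 386.83 g.
At 88.66% yield, actual mass of CaCO3 = 386.83 × 0.8866 = 342.97 g.

343.0 g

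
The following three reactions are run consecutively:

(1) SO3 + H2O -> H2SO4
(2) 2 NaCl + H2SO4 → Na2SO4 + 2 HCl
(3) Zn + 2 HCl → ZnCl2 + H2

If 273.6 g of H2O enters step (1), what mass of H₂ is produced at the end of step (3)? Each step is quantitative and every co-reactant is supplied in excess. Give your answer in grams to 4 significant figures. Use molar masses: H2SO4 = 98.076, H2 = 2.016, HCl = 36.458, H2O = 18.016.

n(H2O) = 273.6 / 18.016 = 15.187 mol.
Reaction (1): H2O→H2SO4 ratio 1:1 ⇒ n(H2SO4) = 15.187 mol.
Reaction (2): H2SO4→HCl ratio 1:2 ⇒ n(HCl) = 30.373 mol.
Reaction (3): HCl→H2 ratio 2:1 ⇒ n(H2) = 15.187 mol.
Mass of H2 = 15.187 × 2.016 = 30.616 g.

30.62 g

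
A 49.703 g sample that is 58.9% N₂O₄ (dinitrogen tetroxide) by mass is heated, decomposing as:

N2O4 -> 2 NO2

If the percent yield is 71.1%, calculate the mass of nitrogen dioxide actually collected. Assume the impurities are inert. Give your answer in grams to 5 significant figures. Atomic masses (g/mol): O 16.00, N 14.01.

Pure N2O4 available = 49.703 g × 0.589 = 29.2751 g.
M(N2O4) = 2(14.01) + 4(16.00) = 92.02 g/mol.
M(NO2) = 14.01 + 2(16.00) = 46.01 g/mol.
n(N2O4) = 29.2751 g / 92.02 g/mol = 0.318138 mol.
From the equation the N2O4:NO2 mole ratio is 1:2, so n(NO2) = 0.318138 × 2/1 = 0.636276 mol.
Mass of NO2 = 0.636276 mol × 46.01 g/mol = 29.2751 g.
Actual mass collected = 29.2751 g × 0.711 = 20.8146 g.

20.815 g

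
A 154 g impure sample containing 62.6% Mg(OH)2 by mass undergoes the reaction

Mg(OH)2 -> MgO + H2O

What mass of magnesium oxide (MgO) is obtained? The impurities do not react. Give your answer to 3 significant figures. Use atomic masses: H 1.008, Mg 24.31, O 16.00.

66.6 g

Mass of pure Mg(OH)2 = 154 g × 0.626 = 96.40 g.
M(Mg(OH)2) = 24.31 + 2(16.00) + 2(1.008) = 58.326 g/mol.
M(MgO) = 24.31 + 16.00 = 40.31 g/mol.
n(Mg(OH)2) = 96.40 g / 58.326 g/mol = 1.653 mol.
From the equation the Mg(OH)2:MgO mole ratio is 1:1, so n(MgO) = 1.653 × 1/1 = 1.653 mol.
Mass of MgO = 1.653 mol × 40.31 g/mol = 66.63 g.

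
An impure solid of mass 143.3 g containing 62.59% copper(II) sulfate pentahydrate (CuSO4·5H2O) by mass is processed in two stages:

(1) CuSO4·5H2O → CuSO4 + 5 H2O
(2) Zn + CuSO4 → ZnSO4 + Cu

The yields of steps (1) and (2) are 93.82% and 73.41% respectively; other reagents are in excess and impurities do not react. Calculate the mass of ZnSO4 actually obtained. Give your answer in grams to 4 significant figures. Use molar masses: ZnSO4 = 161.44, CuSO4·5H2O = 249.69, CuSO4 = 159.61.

39.94 g

Pure CuSO4·5H2O = 143.3 × 0.6259 = 89.691 g.
n(CuSO4·5H2O) = 89.691 / 249.69 = 0.35921 mol.
Step 1 (CuSO4·5H2O:CuSO4 = 1:1): theoretical n(CuSO4) = 0.35921 mol; at 93.82% yield, n(CuSO4) = 0.33701 mol.
Step 2 (CuSO4:ZnSO4 = 1:1): theoretical n(ZnSO4) = 0.33701 mol, so theoretical mass = 0.33701 × 161.44 = 54.407 g.
At 73.41% yield, actual mass of ZnSO4 = 54.407 × 0.7341 = 39.940 g.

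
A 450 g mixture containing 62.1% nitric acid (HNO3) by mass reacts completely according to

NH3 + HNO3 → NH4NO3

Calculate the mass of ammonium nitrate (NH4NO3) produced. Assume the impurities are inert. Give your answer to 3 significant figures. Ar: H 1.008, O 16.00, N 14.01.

Mass of pure HNO3 = 450 g × 0.621 = 279.4 g.
M(HNO3) = 1.008 + 14.01 + 3(16.00) = 63.018 g/mol.
M(NH4NO3) = 2(14.01) + 4(1.008) + 3(16.00) = 80.052 g/mol.
n(HNO3) = 279.4 g / 63.018 g/mol = 4.434 mol.
From the equation the HNO3:NH4NO3 mole ratio is 1:1, so n(NH4NO3) = 4.434 × 1/1 = 4.434 mol.
Mass of NH4NO3 = 4.434 mol × 80.052 g/mol = 355.0 g.

355 g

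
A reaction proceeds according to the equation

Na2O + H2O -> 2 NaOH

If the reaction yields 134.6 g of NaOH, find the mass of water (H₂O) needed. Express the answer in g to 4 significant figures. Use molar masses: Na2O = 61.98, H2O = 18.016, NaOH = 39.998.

n(NaOH) = 134.60 g / 39.998 g/mol = 3.3652 mol.
From the equation the NaOH:H2O mole ratio is 2:1, so n(H2O) = 3.3652 × 1/2 = 1.6826 mol.
Mass of H2O = 1.6826 mol × 18.016 g/mol = 30.313 g.

30.31 g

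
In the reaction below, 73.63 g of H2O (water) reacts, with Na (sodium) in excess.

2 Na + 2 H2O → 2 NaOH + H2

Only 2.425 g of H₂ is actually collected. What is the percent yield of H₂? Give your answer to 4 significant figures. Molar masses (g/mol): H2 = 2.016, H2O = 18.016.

58.86 %

n(H2O) = 73.630 g / 18.016 g/mol = 4.0869 mol.
From the equation the H2O:H2 mole ratio is 2:1, so n(H2) = 4.0869 × 1/2 = 2.0435 mol.
Mass of H2 = 2.0435 mol × 2.016 g/mol = 4.1196 g.
This is the theoretical yield. Percent yield = 2.425 g / 4.1196 g × 100% = 58.865%.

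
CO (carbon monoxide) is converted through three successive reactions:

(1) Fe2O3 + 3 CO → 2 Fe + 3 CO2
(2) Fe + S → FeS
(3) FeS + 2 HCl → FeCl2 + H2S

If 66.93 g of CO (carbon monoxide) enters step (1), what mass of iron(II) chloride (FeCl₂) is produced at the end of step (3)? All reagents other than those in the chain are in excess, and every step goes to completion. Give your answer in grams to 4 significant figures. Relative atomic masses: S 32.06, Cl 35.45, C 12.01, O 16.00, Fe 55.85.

201.9 g

M(CO) = 12.01 + 16.00 = 28.01 g/mol.
M(FeCl2) = 55.85 + 2(35.45) = 126.75 g/mol.
n(CO) = 66.93 / 28.01 = 2.3895 mol.
Reaction (1): CO→Fe ratio 3:2 ⇒ n(Fe) = 1.5930 mol.
Reaction (2): Fe→FeS ratio 1:1 ⇒ n(FeS) = 1.5930 mol.
Reaction (3): FeS→FeCl2 ratio 1:1 ⇒ n(FeCl2) = 1.5930 mol.
Mass of FeCl2 = 1.5930 × 126.75 = 201.91 g.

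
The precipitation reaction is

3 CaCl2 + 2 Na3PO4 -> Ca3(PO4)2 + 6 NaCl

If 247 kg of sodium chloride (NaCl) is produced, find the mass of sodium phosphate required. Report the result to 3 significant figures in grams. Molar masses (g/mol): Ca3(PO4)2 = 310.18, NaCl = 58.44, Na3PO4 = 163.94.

Convert: 247 kg = 247000 g.
n(NaCl) = 247000 g / 58.44 g/mol = 4227 mol.
From the equation the NaCl:Na3PO4 mole ratio is 6:2, so n(Na3PO4) = 4227 × 2/6 = 1409 mol.
Mass of Na3PO4 = 1409 mol × 163.94 g/mol = 231000 g.

231000 g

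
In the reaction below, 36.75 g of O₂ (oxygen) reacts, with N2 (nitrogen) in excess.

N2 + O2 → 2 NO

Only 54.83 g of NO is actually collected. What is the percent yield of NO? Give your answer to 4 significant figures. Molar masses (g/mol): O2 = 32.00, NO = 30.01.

n(O2) = 36.750 g / 32.00 g/mol = 1.1484 mol.
From the equation the O2:NO mole ratio is 1:2, so n(NO) = 1.1484 × 2/1 = 2.2969 mol.
Mass of NO = 2.2969 mol × 30.01 g/mol = 68.929 g.
This is the theoretical yield. Percent yield = 54.83 g / 68.929 g × 100% = 79.545%.

79.55 %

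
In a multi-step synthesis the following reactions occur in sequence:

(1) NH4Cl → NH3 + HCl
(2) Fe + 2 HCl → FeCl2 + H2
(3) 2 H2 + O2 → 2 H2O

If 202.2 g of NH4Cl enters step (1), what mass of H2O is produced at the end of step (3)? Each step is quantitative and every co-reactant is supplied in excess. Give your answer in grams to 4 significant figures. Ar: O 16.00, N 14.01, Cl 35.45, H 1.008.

34.05 g

M(NH4Cl) = 14.01 + 4(1.008) + 35.45 = 53.492 g/mol.
M(H2O) = 2(1.008) + 16.00 = 18.016 g/mol.
n(NH4Cl) = 202.2 / 53.492 = 3.7800 mol.
Reaction (1): NH4Cl→HCl ratio 1:1 ⇒ n(HCl) = 3.7800 mol.
Reaction (2): HCl→H2 ratio 2:1 ⇒ n(H2) = 1.8900 mol.
Reaction (3): H2→H2O ratio 2:2 ⇒ n(H2O) = 1.8900 mol.
Mass of H2O = 1.8900 × 18.016 = 34.050 g.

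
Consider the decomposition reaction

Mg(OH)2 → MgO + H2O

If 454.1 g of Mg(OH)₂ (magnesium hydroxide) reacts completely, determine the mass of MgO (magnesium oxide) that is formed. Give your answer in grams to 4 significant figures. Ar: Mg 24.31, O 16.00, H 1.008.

313.8 g

M(Mg(OH)2) = 24.31 + 2(16.00) + 2(1.008) = 58.326 g/mol.
M(MgO) = 24.31 + 16.00 = 40.31 g/mol.
n(Mg(OH)2) = 454.10 g / 58.326 g/mol = 7.7856 mol.
From the equation the Mg(OH)2:MgO mole ratio is 1:1, so n(MgO) = 7.7856 × 1/1 = 7.7856 mol.
Mass of MgO = 7.7856 mol × 40.31 g/mol = 313.84 g.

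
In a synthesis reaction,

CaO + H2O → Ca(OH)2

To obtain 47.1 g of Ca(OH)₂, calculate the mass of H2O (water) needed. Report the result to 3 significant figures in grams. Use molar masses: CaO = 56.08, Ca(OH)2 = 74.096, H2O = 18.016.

n(Ca(OH)2) = 47.10 g / 74.096 g/mol = 0.6357 mol.
From the equation the Ca(OH)2:H2O mole ratio is 1:1, so n(H2O) = 0.6357 × 1/1 = 0.6357 mol.
Mass of H2O = 0.6357 mol × 18.016 g/mol = 11.45 g.

11.5 g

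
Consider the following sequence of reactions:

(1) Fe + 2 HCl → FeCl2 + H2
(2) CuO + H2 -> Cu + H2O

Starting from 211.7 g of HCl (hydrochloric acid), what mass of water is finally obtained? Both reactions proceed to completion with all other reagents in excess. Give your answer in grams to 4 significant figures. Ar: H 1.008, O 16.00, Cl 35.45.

M(HCl) = 1.008 + 35.45 = 36.458 g/mol.
M(H2O) = 2(1.008) + 16.00 = 18.016 g/mol.
n(HCl) = 211.70 / 36.458 = 5.8067 mol.
Step 1 gives a 2:1 ratio of HCl to H2, so n(H2) = 2.9033 mol.
In step 2 the H2:H2O ratio is 1:1, so n(H2O) = 2.9033 mol.
Mass of H2O = 2.9033 × 18.016 = 52.307 g.

52.31 g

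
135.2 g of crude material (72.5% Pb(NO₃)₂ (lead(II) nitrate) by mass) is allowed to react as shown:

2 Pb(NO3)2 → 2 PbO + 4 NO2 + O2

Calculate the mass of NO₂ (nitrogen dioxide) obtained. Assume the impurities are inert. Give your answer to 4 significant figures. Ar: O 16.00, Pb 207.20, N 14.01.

Mass of pure Pb(NO3)2 = 135.2 g × 0.725 = 98.020 g.
M(Pb(NO3)2) = 207.20 + 2(14.01) + 6(16.00) = 331.22 g/mol.
M(NO2) = 14.01 + 2(16.00) = 46.01 g/mol.
n(Pb(NO3)2) = 98.020 g / 331.22 g/mol = 0.29594 mol.
From the equation the Pb(NO3)2:NO2 mole ratio is 2:4, so n(NO2) = 0.29594 × 4/2 = 0.59187 mol.
Mass of NO2 = 0.59187 mol × 46.01 g/mol = 27.232 g.

27.23 g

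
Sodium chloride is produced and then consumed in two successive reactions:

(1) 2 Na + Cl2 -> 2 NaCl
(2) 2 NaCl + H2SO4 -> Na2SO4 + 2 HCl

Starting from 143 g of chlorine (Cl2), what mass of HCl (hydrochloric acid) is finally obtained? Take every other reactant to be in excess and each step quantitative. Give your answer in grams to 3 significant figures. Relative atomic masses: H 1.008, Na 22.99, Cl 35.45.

147 g

M(Cl2) = 2(35.45) = 70.90 g/mol.
M(HCl) = 1.008 + 35.45 = 36.458 g/mol.
n(Cl2) = 143.0 / 70.90 = 2.017 mol.
Step 1 gives a 1:2 ratio of Cl2 to NaCl, so n(NaCl) = 4.034 mol.
In step 2 the NaCl:HCl ratio is 2:2, so n(HCl) = 4.034 mol.
Mass of HCl = 4.034 × 36.458 = 147.1 g.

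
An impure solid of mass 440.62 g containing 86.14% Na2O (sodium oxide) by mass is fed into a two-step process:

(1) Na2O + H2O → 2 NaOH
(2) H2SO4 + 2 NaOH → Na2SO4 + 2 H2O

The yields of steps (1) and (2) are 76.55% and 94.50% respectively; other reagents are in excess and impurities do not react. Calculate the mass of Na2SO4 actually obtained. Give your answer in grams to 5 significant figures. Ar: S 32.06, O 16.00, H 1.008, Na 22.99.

Pure Na2O = 440.62 × 0.8614 = 379.550 g.
M(Na2O) = 2(22.99) + 16.00 = 61.98 g/mol.
M(Na2SO4) = 2(22.99) + 32.06 + 4(16.00) = 142.04 g/mol.
n(Na2O) = 379.550 / 61.98 = 6.12375 mol.
Step 1 (Na2O:NaOH = 1:2): theoretical n(NaOH) = 12.2475 mol; at 76.55% yield, n(NaOH) = 9.37546 mol.
Step 2 (NaOH:Na2SO4 = 2:1): theoretical n(Na2SO4) = 4.68773 mol, so theoretical mass = 4.68773 × 142.04 = 665.845 g.
At 94.50% yield, actual mass of Na2SO4 = 665.845 × 0.9450 = 629.224 g.

629.22 g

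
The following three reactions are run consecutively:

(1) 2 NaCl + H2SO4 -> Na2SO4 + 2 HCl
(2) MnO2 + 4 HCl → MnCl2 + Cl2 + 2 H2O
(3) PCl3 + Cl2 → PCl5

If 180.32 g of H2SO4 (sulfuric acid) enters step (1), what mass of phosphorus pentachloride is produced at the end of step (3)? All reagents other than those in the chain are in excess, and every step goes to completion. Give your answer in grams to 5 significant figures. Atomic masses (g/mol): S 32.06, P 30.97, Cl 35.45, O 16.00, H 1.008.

191.41 g

M(H2SO4) = 2(1.008) + 32.06 + 4(16.00) = 98.076 g/mol.
M(PCl5) = 30.97 + 5(35.45) = 208.22 g/mol.
n(H2SO4) = 180.32 / 98.076 = 1.83857 mol.
Reaction (1): H2SO4→HCl ratio 1:2 ⇒ n(HCl) = 3.67715 mol.
Reaction (2): HCl→Cl2 ratio 4:1 ⇒ n(Cl2) = 0.919287 mol.
Reaction (3): Cl2→PCl5 ratio 1:1 ⇒ n(PCl5) = 0.919287 mol.
Mass of PCl5 = 0.919287 × 208.22 = 191.414 g.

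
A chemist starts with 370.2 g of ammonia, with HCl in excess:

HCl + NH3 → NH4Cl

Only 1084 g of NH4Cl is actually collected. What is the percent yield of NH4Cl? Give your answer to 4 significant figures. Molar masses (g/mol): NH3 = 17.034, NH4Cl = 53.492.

n(NH3) = 370.20 g / 17.034 g/mol = 21.733 mol.
From the equation the NH3:NH4Cl mole ratio is 1:1, so n(NH4Cl) = 21.733 × 1/1 = 21.733 mol.
Mass of NH4Cl = 21.733 mol × 53.492 g/mol = 1162.5 g.
This is the theoretical yield. Percent yield = 1084 g / 1162.5 g × 100% = 93.244%.

93.24 %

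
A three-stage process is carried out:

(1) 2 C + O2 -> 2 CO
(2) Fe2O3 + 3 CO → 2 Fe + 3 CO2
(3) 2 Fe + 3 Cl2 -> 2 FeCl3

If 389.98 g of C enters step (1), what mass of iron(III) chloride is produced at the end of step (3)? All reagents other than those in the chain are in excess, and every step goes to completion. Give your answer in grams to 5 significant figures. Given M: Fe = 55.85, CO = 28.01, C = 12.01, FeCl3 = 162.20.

n(C) = 389.98 / 12.01 = 32.4713 mol.
Reaction (1): C→CO ratio 2:2 ⇒ n(CO) = 32.4713 mol.
Reaction (2): CO→Fe ratio 3:2 ⇒ n(Fe) = 21.6475 mol.
Reaction (3): Fe→FeCl3 ratio 2:2 ⇒ n(FeCl3) = 21.6475 mol.
Mass of FeCl3 = 21.6475 × 162.20 = 3511.23 g.

3511.2 g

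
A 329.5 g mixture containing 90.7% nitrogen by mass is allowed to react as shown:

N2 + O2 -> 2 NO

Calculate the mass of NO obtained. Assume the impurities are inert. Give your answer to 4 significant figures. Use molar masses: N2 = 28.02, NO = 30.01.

640.2 g

Mass of pure N2 = 329.5 g × 0.907 = 298.86 g.
n(N2) = 298.86 g / 28.02 g/mol = 10.666 mol.
From the equation the N2:NO mole ratio is 1:2, so n(NO) = 10.666 × 2/1 = 21.332 mol.
Mass of NO = 21.332 mol × 30.01 g/mol = 640.16 g.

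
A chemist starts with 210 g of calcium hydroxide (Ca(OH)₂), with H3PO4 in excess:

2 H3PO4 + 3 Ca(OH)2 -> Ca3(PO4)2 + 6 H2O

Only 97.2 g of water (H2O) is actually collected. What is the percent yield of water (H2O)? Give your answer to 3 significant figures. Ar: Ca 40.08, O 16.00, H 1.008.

95.2 %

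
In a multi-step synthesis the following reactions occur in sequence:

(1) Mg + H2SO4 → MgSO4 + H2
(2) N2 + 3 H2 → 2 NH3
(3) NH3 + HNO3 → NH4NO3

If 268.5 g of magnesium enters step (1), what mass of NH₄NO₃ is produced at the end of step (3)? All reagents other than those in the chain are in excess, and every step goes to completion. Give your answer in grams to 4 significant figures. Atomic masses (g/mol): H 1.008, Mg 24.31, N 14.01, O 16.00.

M(Mg) = 24.31 g/mol.
M(NH4NO3) = 2(14.01) + 4(1.008) + 3(16.00) = 80.052 g/mol.
n(Mg) = 268.5 / 24.31 = 11.045 mol.
Reaction (1): Mg→H2 ratio 1:1 ⇒ n(H2) = 11.045 mol.
Reaction (2): H2→NH3 ratio 3:2 ⇒ n(NH3) = 7.3632 mol.
Reaction (3): NH3→NH4NO3 ratio 1:1 ⇒ n(NH4NO3) = 7.3632 mol.
Mass of NH4NO3 = 7.3632 × 80.052 = 589.44 g.

589.4 g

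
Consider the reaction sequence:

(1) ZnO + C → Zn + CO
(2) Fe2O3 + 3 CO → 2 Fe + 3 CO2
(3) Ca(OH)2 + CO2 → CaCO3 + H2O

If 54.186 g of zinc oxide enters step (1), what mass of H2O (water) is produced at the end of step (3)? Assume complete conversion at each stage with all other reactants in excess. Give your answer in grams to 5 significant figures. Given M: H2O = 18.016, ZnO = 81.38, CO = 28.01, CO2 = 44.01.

11.996 g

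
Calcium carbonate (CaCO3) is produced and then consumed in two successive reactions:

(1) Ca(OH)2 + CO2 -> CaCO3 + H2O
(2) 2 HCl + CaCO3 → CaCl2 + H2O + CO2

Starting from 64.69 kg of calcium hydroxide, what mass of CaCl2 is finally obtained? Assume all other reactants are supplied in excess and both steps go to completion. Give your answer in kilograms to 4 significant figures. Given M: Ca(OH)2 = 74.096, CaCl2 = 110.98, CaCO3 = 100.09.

96.89 kg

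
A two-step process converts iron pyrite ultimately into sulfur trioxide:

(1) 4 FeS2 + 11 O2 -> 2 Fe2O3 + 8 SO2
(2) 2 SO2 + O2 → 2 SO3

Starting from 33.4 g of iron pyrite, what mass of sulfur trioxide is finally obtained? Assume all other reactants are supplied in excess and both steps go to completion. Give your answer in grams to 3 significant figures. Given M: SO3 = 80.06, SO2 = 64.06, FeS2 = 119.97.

44.6 g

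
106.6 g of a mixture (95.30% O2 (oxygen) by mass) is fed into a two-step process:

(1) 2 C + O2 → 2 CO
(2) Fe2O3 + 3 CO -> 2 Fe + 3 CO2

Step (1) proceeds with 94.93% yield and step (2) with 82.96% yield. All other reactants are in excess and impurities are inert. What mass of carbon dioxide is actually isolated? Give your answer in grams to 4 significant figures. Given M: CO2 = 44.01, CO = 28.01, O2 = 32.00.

220.1 g

Pure O2 = 106.6 × 0.9530 = 101.59 g.
n(O2) = 101.59 / 32.00 = 3.1747 mol.
Step 1 (O2:CO = 1:2): theoretical n(CO) = 6.3494 mol; at 94.93% yield, n(CO) = 6.0274 mol.
Step 2 (CO:CO2 = 3:3): theoretical n(CO2) = 6.0274 mol, so theoretical mass = 6.0274 × 44.01 = 265.27 g.
At 82.96% yield, actual mass of CO2 = 265.27 × 0.8296 = 220.07 g.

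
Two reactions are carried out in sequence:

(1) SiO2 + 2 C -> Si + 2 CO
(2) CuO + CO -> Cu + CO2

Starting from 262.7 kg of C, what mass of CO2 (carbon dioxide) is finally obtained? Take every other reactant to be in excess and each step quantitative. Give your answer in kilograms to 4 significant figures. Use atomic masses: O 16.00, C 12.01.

962.7 kg

M(C) = 12.01 g/mol.
M(CO2) = 12.01 + 2(16.00) = 44.01 g/mol.
262.7 kg = 262700 g.
n(C) = 262700 / 12.01 = 21873 mol.
Step 1 gives a 2:2 ratio of C to CO, so n(CO) = 21873 mol.
In step 2 the CO:CO2 ratio is 1:1, so n(CO2) = 21873 mol.
Mass of CO2 = 21873 × 44.01 = 962650 g = 962.7 kg.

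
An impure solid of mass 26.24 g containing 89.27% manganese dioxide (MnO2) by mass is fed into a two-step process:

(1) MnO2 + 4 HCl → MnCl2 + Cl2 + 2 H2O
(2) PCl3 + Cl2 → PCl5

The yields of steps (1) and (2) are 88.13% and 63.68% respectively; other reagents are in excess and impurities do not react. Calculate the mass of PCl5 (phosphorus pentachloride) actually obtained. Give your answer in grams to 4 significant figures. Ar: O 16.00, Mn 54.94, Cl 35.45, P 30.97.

Pure MnO2 = 26.24 × 0.8927 = 23.424 g.
M(MnO2) = 54.94 + 2(16.00) = 86.94 g/mol.
M(PCl5) = 30.97 + 5(35.45) = 208.22 g/mol.
n(MnO2) = 23.424 / 86.94 = 0.26943 mol.
Step 1 (MnO2:Cl2 = 1:1): theoretical n(Cl2) = 0.26943 mol; at 88.13% yield, n(Cl2) = 0.23745 mol.
Step 2 (Cl2:PCl5 = 1:1): theoretical n(PCl5) = 0.23745 mol, so theoretical mass = 0.23745 × 208.22 = 49.442 g.
At 63.68% yield, actual mass of PCl5 = 49.442 × 0.6368 = 31.485 g.

31.48 g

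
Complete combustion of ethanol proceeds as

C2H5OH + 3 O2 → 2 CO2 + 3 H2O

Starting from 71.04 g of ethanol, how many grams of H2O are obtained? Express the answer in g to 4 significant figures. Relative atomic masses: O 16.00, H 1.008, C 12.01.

M(C2H5OH) = 2(12.01) + 6(1.008) + 16.00 = 46.068 g/mol.
M(H2O) = 2(1.008) + 16.00 = 18.016 g/mol.
n(C2H5OH) = 71.040 g / 46.068 g/mol = 1.5421 mol.
From the equation the C2H5OH:H2O mole ratio is 1:3, so n(H2O) = 1.5421 × 3/1 = 4.6262 mol.
Mass of H2O = 4.6262 mol × 18.016 g/mol = 83.346 g.

83.35 g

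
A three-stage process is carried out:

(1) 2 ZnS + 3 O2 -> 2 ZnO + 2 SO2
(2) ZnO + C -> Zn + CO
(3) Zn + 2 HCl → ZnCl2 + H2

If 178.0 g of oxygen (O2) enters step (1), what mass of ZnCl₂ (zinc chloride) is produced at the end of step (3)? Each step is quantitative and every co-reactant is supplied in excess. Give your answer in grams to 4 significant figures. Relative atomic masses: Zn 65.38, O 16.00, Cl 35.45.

505.4 g

M(O2) = 2(16.00) = 32.00 g/mol.
M(ZnCl2) = 65.38 + 2(35.45) = 136.28 g/mol.
n(O2) = 178.0 / 32.00 = 5.5625 mol.
Reaction (1): O2→ZnO ratio 3:2 ⇒ n(ZnO) = 3.7083 mol.
Reaction (2): ZnO→Zn ratio 1:1 ⇒ n(Zn) = 3.7083 mol.
Reaction (3): Zn→ZnCl2 ratio 1:1 ⇒ n(ZnCl2) = 3.7083 mol.
Mass of ZnCl2 = 3.7083 × 136.28 = 505.37 g.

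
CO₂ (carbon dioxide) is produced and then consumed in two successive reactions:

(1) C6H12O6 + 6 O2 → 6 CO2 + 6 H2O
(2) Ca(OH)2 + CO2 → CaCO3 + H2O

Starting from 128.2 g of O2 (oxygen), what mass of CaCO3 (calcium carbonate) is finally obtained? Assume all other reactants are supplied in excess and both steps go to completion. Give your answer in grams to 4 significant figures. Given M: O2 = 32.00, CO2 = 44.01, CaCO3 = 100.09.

401.0 g

n(O2) = 128.20 / 32.00 = 4.0062 mol.
Step 1 gives a 6:6 ratio of O2 to CO2, so n(CO2) = 4.0062 mol.
In step 2 the CO2:CaCO3 ratio is 1:1, so n(CaCO3) = 4.0062 mol.
Mass of CaCO3 = 4.0062 × 100.09 = 400.99 g.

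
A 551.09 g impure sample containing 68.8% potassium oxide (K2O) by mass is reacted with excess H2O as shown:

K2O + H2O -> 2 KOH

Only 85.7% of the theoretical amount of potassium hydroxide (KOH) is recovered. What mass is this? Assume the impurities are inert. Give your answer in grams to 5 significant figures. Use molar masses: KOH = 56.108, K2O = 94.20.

Pure K2O available = 551.09 g × 0.688 = 379.150 g.
n(K2O) = 379.150 g / 94.20 g/mol = 4.02495 mol.
From the equation the K2O:KOH mole ratio is 1:2, so n(KOH) = 4.02495 × 2/1 = 8.04989 mol.
Mass of KOH = 8.04989 mol × 56.108 g/mol = 451.663 g.
Actual mass collected = 451.663 g × 0.857 = 387.075 g.

387.08 g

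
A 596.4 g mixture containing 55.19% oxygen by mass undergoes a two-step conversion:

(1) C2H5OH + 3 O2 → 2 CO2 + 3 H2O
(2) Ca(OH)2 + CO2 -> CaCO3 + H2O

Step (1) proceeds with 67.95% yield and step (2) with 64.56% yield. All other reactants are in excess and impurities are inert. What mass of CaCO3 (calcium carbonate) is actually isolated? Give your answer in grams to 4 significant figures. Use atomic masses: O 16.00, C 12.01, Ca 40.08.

Pure O2 = 596.4 × 0.5519 = 329.15 g.
M(O2) = 2(16.00) = 32.00 g/mol.
M(CaCO3) = 40.08 + 12.01 + 3(16.00) = 100.09 g/mol.
n(O2) = 329.15 / 32.00 = 10.286 mol.
Step 1 (O2:CO2 = 3:2): theoretical n(CO2) = 6.8574 mol; at 67.95% yield, n(CO2) = 4.6596 mol.
Step 2 (CO2:CaCO3 = 1:1): theoretical n(CaCO3) = 4.6596 mol, so theoretical mass = 4.6596 × 100.09 = 466.38 g.
At 64.56% yield, actual mass of CaCO3 = 466.38 × 0.6456 = 301.09 g.

301.1 g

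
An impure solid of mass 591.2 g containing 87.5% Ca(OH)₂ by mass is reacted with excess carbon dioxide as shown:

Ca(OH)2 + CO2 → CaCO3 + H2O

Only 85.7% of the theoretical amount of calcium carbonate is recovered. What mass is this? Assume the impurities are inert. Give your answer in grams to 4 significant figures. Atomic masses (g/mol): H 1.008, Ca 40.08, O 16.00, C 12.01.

598.9 g

Pure Ca(OH)2 available = 591.2 g × 0.875 = 517.30 g.
M(Ca(OH)2) = 40.08 + 2(16.00) + 2(1.008) = 74.096 g/mol.
M(CaCO3) = 40.08 + 12.01 + 3(16.00) = 100.09 g/mol.
n(Ca(OH)2) = 517.30 g / 74.096 g/mol = 6.9815 mol.
From the equation the Ca(OH)2:CaCO3 mole ratio is 1:1, so n(CaCO3) = 6.9815 × 1/1 = 6.9815 mol.
Mass of CaCO3 = 6.9815 mol × 100.09 g/mol = 698.78 g.
Actual mass collected = 698.78 g × 0.857 = 598.85 g.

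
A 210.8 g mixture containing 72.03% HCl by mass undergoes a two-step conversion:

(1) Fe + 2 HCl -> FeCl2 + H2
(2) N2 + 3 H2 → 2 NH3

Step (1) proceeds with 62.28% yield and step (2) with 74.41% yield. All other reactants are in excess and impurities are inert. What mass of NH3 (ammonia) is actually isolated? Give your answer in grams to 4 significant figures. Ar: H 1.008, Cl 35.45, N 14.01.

10.96 g

Pure HCl = 210.8 × 0.7203 = 151.84 g.
M(HCl) = 1.008 + 35.45 = 36.458 g/mol.
M(NH3) = 14.01 + 3(1.008) = 17.034 g/mol.
n(HCl) = 151.84 / 36.458 = 4.1648 mol.
Step 1 (HCl:H2 = 2:1): theoretical n(H2) = 2.0824 mol; at 62.28% yield, n(H2) = 1.2969 mol.
Step 2 (H2:NH3 = 3:2): theoretical n(NH3) = 0.86461 mol, so theoretical mass = 0.86461 × 17.034 = 14.728 g.
At 74.41% yield, actual mass of NH3 = 14.728 × 0.7441 = 10.959 g.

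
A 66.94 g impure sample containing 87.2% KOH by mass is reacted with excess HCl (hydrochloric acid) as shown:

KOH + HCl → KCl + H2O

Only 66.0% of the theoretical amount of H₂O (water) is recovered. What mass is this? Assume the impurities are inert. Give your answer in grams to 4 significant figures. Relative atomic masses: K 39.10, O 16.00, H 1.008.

12.37 g

Pure KOH available = 66.94 g × 0.872 = 58.372 g.
M(KOH) = 39.10 + 16.00 + 1.008 = 56.108 g/mol.
M(H2O) = 2(1.008) + 16.00 = 18.016 g/mol.
n(KOH) = 58.372 g / 56.108 g/mol = 1.0403 mol.
From the equation the KOH:H2O mole ratio is 1:1, so n(H2O) = 1.0403 × 1/1 = 1.0403 mol.
Mass of H2O = 1.0403 mol × 18.016 g/mol = 18.743 g.
Actual mass collected = 18.743 g × 0.660 = 12.370 g.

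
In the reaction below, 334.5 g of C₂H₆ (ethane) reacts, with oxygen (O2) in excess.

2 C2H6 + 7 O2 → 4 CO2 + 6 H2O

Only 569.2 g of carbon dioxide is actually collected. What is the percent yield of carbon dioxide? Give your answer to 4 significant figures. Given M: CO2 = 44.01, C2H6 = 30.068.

n(C2H6) = 334.50 g / 30.068 g/mol = 11.125 mol.
From the equation the C2H6:CO2 mole ratio is 2:4, so n(CO2) = 11.125 × 4/2 = 22.250 mol.
Mass of CO2 = 22.250 mol × 44.01 g/mol = 979.20 g.
This is the theoretical yield. Percent yield = 569.2 g / 979.20 g × 100% = 58.129%.

58.13 %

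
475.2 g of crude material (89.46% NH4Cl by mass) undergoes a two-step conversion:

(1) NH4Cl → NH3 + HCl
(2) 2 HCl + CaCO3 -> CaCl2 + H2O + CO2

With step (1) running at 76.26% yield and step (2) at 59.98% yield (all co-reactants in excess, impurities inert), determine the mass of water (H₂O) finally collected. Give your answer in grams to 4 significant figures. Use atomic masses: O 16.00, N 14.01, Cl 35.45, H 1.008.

Pure NH4Cl = 475.2 × 0.8946 = 425.11 g.
M(NH4Cl) = 14.01 + 4(1.008) + 35.45 = 53.492 g/mol.
M(H2O) = 2(1.008) + 16.00 = 18.016 g/mol.
n(NH4Cl) = 425.11 / 53.492 = 7.9472 mol.
Step 1 (NH4Cl:HCl = 1:1): theoretical n(HCl) = 7.9472 mol; at 76.26% yield, n(HCl) = 6.0606 mol.
Step 2 (HCl:H2O = 2:1): theoretical n(H2O) = 3.0303 mol, so theoretical mass = 3.0303 × 18.016 = 54.594 g.
At 59.98% yield, actual mass of H2O = 54.594 × 0.5998 = 32.745 g.

32.75 g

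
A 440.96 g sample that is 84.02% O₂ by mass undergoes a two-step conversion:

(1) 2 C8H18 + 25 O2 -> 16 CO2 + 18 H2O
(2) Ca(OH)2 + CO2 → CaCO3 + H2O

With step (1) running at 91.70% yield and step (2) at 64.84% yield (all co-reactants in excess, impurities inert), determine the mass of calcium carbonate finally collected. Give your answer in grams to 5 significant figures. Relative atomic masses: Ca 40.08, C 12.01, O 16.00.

440.98 g

Pure O2 = 440.96 × 0.8402 = 370.495 g.
M(O2) = 2(16.00) = 32.00 g/mol.
M(CaCO3) = 40.08 + 12.01 + 3(16.00) = 100.09 g/mol.
n(O2) = 370.495 / 32.00 = 11.5780 mol.
Step 1 (O2:CO2 = 25:16): theoretical n(CO2) = 7.40989 mol; at 91.70% yield, n(CO2) = 6.79487 mol.
Step 2 (CO2:CaCO3 = 1:1): theoretical n(CaCO3) = 6.79487 mol, so theoretical mass = 6.79487 × 100.09 = 680.099 g.
At 64.84% yield, actual mass of CaCO3 = 680.099 × 0.6484 = 440.976 g.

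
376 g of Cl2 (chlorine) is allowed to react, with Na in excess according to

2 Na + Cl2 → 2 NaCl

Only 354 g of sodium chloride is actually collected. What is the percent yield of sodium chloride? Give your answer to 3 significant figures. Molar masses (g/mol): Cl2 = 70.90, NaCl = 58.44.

n(Cl2) = 376.0 g / 70.90 g/mol = 5.303 mol.
From the equation the Cl2:NaCl mole ratio is 1:2, so n(NaCl) = 5.303 × 2/1 = 10.61 mol.
Mass of NaCl = 10.61 mol × 58.44 g/mol = 619.8 g.
This is the theoretical yield. Percent yield = 354 g / 619.8 g × 100% = 57.11%.

57.1 %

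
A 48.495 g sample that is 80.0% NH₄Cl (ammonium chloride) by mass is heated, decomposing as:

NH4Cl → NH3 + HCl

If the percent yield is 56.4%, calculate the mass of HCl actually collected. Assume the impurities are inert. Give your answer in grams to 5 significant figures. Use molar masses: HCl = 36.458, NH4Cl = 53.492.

14.913 g

Pure NH4Cl available = 48.495 g × 0.800 = 38.7960 g.
n(NH4Cl) = 38.7960 g / 53.492 g/mol = 0.725267 mol.
From the equation the NH4Cl:HCl mole ratio is 1:1, so n(HCl) = 0.725267 × 1/1 = 0.725267 mol.
Mass of HCl = 0.725267 mol × 36.458 g/mol = 26.4418 g.
Actual mass collected = 26.4418 g × 0.564 = 14.9132 g.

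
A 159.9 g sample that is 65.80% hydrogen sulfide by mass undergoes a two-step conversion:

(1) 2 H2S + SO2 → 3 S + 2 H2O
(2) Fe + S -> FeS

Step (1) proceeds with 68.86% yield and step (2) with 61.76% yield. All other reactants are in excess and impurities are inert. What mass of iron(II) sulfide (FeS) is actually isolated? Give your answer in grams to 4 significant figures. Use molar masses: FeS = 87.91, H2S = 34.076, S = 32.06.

173.2 g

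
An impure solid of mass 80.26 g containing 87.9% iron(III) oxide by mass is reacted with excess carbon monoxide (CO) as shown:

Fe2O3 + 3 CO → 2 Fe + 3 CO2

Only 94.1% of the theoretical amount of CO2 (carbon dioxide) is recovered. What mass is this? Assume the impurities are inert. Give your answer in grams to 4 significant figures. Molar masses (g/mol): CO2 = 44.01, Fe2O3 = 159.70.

54.88 g

Pure Fe2O3 available = 80.26 g × 0.879 = 70.549 g.
n(Fe2O3) = 70.549 g / 159.70 g/mol = 0.44176 mol.
From the equation the Fe2O3:CO2 mole ratio is 1:3, so n(CO2) = 0.44176 × 3/1 = 1.3253 mol.
Mass of CO2 = 1.3253 mol × 44.01 g/mol = 58.325 g.
Actual mass collected = 58.325 g × 0.941 = 54.884 g.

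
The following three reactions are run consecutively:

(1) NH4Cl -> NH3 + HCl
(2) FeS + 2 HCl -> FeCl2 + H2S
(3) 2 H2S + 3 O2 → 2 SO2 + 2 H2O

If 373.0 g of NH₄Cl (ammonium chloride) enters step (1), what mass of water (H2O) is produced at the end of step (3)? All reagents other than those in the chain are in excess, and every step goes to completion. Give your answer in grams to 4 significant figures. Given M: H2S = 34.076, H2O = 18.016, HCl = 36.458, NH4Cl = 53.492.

62.81 g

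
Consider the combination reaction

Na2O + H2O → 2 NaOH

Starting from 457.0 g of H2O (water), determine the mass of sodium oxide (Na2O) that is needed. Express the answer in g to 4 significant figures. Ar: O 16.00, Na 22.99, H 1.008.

1572 g

M(H2O) = 2(1.008) + 16.00 = 18.016 g/mol.
M(Na2O) = 2(22.99) + 16.00 = 61.98 g/mol.
n(H2O) = 457.00 g / 18.016 g/mol = 25.366 mol.
From the equation the H2O:Na2O mole ratio is 1:1, so n(Na2O) = 25.366 × 1/1 = 25.366 mol.
Mass of Na2O = 25.366 mol × 61.98 g/mol = 1572.2 g.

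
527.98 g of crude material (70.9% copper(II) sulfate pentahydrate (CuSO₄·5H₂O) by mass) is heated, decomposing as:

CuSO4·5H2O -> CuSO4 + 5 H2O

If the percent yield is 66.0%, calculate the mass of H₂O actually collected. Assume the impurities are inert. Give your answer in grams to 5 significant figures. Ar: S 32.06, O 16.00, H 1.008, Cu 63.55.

Pure CuSO4·5H2O available = 527.98 g × 0.709 = 374.338 g.
M(CuSO4·5H2O) = 63.55 + 32.06 + 9(16.00) + 10(1.008) = 249.69 g/mol.
M(H2O) = 2(1.008) + 16.00 = 18.016 g/mol.
n(CuSO4·5H2O) = 374.338 g / 249.69 g/mol = 1.49921 mol.
From the equation the CuSO4·5H2O:H2O mole ratio is 1:5, so n(H2O) = 1.49921 × 5/1 = 7.49605 mol.
Mass of H2O = 7.49605 mol × 18.016 g/mol = 135.049 g.
Actual mass collected = 135.049 g × 0.660 = 89.1323 g.

89.132 g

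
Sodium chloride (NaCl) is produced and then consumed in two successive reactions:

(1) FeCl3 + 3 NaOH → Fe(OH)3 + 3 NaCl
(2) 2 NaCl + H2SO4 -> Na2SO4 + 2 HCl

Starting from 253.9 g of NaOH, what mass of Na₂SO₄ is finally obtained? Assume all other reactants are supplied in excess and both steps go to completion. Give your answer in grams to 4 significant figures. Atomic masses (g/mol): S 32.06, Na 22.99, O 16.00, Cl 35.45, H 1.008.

M(NaOH) = 22.99 + 16.00 + 1.008 = 39.998 g/mol.
M(Na2SO4) = 2(22.99) + 32.06 + 4(16.00) = 142.04 g/mol.
n(NaOH) = 253.90 / 39.998 = 6.3478 mol.
Step 1 gives a 3:3 ratio of NaOH to NaCl, so n(NaCl) = 6.3478 mol.
In step 2 the NaCl:Na2SO4 ratio is 2:1, so n(Na2SO4) = 3.1739 mol.
Mass of Na2SO4 = 3.1739 × 142.04 = 450.82 g.

450.8 g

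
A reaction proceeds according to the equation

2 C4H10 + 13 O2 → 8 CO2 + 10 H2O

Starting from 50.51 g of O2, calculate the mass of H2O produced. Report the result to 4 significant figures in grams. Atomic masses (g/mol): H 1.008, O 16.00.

21.87 g

M(O2) = 2(16.00) = 32.00 g/mol.
M(H2O) = 2(1.008) + 16.00 = 18.016 g/mol.
n(O2) = 50.510 g / 32.00 g/mol = 1.5784 mol.
From the equation the O2:H2O mole ratio is 13:10, so n(H2O) = 1.5784 × 10/13 = 1.2142 mol.
Mass of H2O = 1.2142 mol × 18.016 g/mol = 21.875 g.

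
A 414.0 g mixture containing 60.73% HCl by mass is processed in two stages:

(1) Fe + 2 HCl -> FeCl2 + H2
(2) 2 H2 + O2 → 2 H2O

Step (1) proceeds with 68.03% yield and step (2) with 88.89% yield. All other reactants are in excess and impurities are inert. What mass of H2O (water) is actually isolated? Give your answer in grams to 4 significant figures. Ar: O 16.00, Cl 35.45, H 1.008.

37.57 g

Pure HCl = 414.0 × 0.6073 = 251.42 g.
M(HCl) = 1.008 + 35.45 = 36.458 g/mol.
M(H2O) = 2(1.008) + 16.00 = 18.016 g/mol.
n(HCl) = 251.42 / 36.458 = 6.8962 mol.
Step 1 (HCl:H2 = 2:1): theoretical n(H2) = 3.4481 mol; at 68.03% yield, n(H2) = 2.3457 mol.
Step 2 (H2:H2O = 2:2): theoretical n(H2O) = 2.3457 mol, so theoretical mass = 2.3457 × 18.016 = 42.261 g.
At 88.89% yield, actual mass of H2O = 42.261 × 0.8889 = 37.566 g.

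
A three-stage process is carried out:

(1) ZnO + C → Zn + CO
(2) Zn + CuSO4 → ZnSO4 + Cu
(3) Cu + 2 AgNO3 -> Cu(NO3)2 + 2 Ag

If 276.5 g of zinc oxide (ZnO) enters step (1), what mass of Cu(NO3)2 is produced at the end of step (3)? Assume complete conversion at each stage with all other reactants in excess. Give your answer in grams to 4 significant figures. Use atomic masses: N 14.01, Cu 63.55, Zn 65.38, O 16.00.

M(ZnO) = 65.38 + 16.00 = 81.38 g/mol.
M(Cu(NO3)2) = 63.55 + 2(14.01) + 6(16.00) = 187.57 g/mol.
n(ZnO) = 276.5 / 81.38 = 3.3976 mol.
Reaction (1): ZnO→Zn ratio 1:1 ⇒ n(Zn) = 3.3976 mol.
Reaction (2): Zn→Cu ratio 1:1 ⇒ n(Cu) = 3.3976 mol.
Reaction (3): Cu→Cu(NO3)2 ratio 1:1 ⇒ n(Cu(NO3)2) = 3.3976 mol.
Mass of Cu(NO3)2 = 3.3976 × 187.57 = 637.30 g.

637.3 g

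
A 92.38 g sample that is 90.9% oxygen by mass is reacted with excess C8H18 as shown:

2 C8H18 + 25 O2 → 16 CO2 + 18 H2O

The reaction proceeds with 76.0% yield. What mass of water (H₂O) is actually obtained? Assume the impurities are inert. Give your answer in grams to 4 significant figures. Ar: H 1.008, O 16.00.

Pure O2 available = 92.38 g × 0.909 = 83.973 g.
M(O2) = 2(16.00) = 32.00 g/mol.
M(H2O) = 2(1.008) + 16.00 = 18.016 g/mol.
n(O2) = 83.973 g / 32.00 g/mol = 2.6242 mol.
From the equation the O2:H2O mole ratio is 25:18, so n(H2O) = 2.6242 × 18/25 = 1.8894 mol.
Mass of H2O = 1.8894 mol × 18.016 g/mol = 34.039 g.
Actual mass collected = 34.039 g × 0.760 = 25.870 g.

25.87 g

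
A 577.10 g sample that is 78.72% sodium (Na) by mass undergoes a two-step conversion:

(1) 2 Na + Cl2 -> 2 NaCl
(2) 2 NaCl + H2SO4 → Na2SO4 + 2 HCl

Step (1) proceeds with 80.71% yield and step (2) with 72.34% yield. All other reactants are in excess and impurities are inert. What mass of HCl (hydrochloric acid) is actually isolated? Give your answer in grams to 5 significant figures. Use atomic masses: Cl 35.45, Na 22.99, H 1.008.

420.63 g

Pure Na = 577.10 × 0.7872 = 454.293 g.
M(Na) = 22.99 g/mol.
M(HCl) = 1.008 + 35.45 = 36.458 g/mol.
n(Na) = 454.293 / 22.99 = 19.7605 mol.
Step 1 (Na:NaCl = 2:2): theoretical n(NaCl) = 19.7605 mol; at 80.71% yield, n(NaCl) = 15.9487 mol.
Step 2 (NaCl:HCl = 2:2): theoretical n(HCl) = 15.9487 mol, so theoretical mass = 15.9487 × 36.458 = 581.457 g.
At 72.34% yield, actual mass of HCl = 581.457 × 0.7234 = 420.626 g.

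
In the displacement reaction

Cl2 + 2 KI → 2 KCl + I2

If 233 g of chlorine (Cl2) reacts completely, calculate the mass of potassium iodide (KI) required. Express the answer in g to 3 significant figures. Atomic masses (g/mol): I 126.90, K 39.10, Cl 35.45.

M(Cl2) = 2(35.45) = 70.90 g/mol.
M(KI) = 39.10 + 126.90 = 166.00 g/mol.
n(Cl2) = 233.0 g / 70.90 g/mol = 3.286 mol.
From the equation the Cl2:KI mole ratio is 1:2, so n(KI) = 3.286 × 2/1 = 6.573 mol.
Mass of KI = 6.573 mol × 166.00 g/mol = 1091 g.

1090 g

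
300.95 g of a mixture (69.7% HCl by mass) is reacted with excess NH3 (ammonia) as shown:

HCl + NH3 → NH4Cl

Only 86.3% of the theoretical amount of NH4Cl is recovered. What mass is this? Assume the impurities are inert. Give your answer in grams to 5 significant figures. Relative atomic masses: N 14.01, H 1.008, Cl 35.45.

265.60 g

Pure HCl available = 300.95 g × 0.697 = 209.762 g.
M(HCl) = 1.008 + 35.45 = 36.458 g/mol.
M(NH4Cl) = 14.01 + 4(1.008) + 35.45 = 53.492 g/mol.
n(HCl) = 209.762 g / 36.458 g/mol = 5.75353 mol.
From the equation the HCl:NH4Cl mole ratio is 1:1, so n(NH4Cl) = 5.75353 × 1/1 = 5.75353 mol.
Mass of NH4Cl = 5.75353 mol × 53.492 g/mol = 307.768 g.
Actual mass collected = 307.768 g × 0.863 = 265.604 g.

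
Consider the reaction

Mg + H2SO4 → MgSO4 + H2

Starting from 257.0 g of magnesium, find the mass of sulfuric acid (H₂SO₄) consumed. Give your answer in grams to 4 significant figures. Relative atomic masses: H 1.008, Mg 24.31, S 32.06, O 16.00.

1037 g

M(Mg) = 24.31 g/mol.
M(H2SO4) = 2(1.008) + 32.06 + 4(16.00) = 98.076 g/mol.
n(Mg) = 257.00 g / 24.31 g/mol = 10.572 mol.
From the equation the Mg:H2SO4 mole ratio is 1:1, so n(H2SO4) = 10.572 × 1/1 = 10.572 mol.
Mass of H2SO4 = 10.572 mol × 98.076 g/mol = 1036.8 g.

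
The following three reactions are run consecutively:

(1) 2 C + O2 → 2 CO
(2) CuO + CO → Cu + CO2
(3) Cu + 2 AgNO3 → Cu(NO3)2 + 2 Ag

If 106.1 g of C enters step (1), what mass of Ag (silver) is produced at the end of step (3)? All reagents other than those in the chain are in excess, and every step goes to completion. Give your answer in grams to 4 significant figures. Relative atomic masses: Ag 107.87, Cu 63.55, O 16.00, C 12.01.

1906 g

M(C) = 12.01 g/mol.
M(Ag) = 107.87 g/mol.
n(C) = 106.1 / 12.01 = 8.8343 mol.
Reaction (1): C→CO ratio 2:2 ⇒ n(CO) = 8.8343 mol.
Reaction (2): CO→Cu ratio 1:1 ⇒ n(Cu) = 8.8343 mol.
Reaction (3): Cu→Ag ratio 1:2 ⇒ n(Ag) = 17.669 mol.
Mass of Ag = 17.669 × 107.87 = 1905.9 g.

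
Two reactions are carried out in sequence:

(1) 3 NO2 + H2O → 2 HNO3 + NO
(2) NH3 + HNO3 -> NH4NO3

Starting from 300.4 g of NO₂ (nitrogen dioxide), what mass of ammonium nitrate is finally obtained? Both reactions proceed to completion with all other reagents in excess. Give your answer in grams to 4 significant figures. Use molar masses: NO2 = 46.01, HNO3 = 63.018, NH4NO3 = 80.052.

348.4 g

n(NO2) = 300.40 / 46.01 = 6.5290 mol.
Step 1 gives a 3:2 ratio of NO2 to HNO3, so n(HNO3) = 4.3527 mol.
In step 2 the HNO3:NH4NO3 ratio is 1:1, so n(NH4NO3) = 4.3527 mol.
Mass of NH4NO3 = 4.3527 × 80.052 = 348.44 g.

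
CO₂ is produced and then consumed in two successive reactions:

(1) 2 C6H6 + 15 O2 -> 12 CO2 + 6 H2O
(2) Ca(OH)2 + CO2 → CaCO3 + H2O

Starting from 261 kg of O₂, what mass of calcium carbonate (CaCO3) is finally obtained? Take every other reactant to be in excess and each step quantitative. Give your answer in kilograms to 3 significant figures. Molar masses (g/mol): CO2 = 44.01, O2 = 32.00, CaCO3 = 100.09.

261 kg = 261000 g.
n(O2) = 261000 / 32.00 = 8156 mol.
Step 1 gives a 15:12 ratio of O2 to CO2, so n(CO2) = 6525 mol.
In step 2 the CO2:CaCO3 ratio is 1:1, so n(CaCO3) = 6525 mol.
Mass of CaCO3 = 6525 × 100.09 = 653100 g = 653 kg.

653 kg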